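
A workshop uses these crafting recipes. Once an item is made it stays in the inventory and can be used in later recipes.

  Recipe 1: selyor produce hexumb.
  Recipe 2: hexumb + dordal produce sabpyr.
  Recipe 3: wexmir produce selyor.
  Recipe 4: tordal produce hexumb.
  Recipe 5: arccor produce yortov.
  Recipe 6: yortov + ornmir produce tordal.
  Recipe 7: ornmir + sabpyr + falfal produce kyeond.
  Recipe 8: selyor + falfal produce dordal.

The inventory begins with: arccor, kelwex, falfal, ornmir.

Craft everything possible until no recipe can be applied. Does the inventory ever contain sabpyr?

No

sabpyr would need hexumb and dordal (Recipe 2), but dordal is never obtained.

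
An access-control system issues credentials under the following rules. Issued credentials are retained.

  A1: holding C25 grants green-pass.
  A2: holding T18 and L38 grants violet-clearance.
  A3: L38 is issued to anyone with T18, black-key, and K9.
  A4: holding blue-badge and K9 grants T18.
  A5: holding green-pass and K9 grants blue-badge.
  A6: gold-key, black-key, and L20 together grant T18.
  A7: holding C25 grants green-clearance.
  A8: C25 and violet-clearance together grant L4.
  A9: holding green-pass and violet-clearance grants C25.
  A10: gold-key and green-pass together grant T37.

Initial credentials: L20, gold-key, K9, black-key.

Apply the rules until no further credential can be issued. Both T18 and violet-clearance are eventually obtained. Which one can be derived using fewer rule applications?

T18: Holding gold-key, black-key, and L20 grants T18 (A6). [1 rule application]
violet-clearance: Holding gold-key, black-key, and L20 grants T18 (A6). Holding T18, black-key, and K9 grants L38 (A3). Holding T18 and L38 grants violet-clearance (A2). [3 rule applications]
T18 needs fewer.

T18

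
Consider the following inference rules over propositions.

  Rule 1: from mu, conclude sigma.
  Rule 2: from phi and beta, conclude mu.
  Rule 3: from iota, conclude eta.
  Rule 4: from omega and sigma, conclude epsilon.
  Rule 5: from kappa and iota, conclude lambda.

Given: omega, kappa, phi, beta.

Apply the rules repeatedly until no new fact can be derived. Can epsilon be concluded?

From phi and beta, Rule 2 gives mu.
mu holds, so sigma follows (Rule 1).
From omega and sigma, Rule 4 gives epsilon.

Yes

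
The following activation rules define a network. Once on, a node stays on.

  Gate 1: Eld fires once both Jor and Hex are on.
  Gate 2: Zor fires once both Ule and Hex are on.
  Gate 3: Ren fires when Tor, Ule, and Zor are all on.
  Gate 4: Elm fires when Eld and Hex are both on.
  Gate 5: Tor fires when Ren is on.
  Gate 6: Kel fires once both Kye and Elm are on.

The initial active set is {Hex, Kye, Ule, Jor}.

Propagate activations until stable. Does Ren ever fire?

No

Ren would need Tor, Ule, and Zor (Gate 3), but Tor never turns on.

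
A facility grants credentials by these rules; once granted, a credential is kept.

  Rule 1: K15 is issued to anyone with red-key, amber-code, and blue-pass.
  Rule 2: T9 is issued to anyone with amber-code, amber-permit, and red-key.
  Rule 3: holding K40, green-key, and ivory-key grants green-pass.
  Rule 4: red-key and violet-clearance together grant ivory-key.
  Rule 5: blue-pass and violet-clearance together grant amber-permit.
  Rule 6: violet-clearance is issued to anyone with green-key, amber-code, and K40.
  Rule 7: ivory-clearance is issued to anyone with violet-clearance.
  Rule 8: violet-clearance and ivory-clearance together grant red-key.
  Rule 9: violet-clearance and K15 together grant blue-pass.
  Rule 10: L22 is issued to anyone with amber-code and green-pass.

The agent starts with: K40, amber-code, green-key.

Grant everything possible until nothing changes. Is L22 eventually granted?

Yes

Holding green-key, amber-code, and K40 grants violet-clearance (Rule 6).
Holding violet-clearance grants ivory-clearance (Rule 7).
Holding violet-clearance and ivory-clearance grants red-key (Rule 8).
Holding red-key and violet-clearance grants ivory-key (Rule 4).
Holding K40, green-key, and ivory-key grants green-pass (Rule 3).
Holding amber-code and green-pass grants L22 (Rule 10).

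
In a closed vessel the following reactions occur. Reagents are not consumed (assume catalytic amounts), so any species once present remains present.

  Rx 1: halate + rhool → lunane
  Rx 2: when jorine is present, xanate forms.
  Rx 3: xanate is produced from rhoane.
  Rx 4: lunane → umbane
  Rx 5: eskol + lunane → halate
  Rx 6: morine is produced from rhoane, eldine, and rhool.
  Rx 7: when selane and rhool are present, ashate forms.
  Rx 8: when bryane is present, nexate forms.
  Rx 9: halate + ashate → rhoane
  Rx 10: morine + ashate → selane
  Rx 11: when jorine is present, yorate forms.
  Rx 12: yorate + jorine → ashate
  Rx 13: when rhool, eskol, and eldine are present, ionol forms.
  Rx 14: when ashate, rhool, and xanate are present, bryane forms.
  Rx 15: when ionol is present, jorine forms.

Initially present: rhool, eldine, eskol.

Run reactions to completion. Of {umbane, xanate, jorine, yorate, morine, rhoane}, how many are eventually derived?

rhool, eskol, and eldine present → ionol forms (Rx 13).
ionol present → jorine forms (Rx 15).
jorine present → xanate forms (Rx 2).
jorine present → yorate forms (Rx 11).
umbane would need lunane (Rx 4), but lunane never forms.
xanate: reached.
jorine: reached.
yorate: reached.
morine would need rhoane, eldine, and rhool (Rx 6), but rhoane never forms.
rhoane would need halate and ashate (Rx 9), but halate never forms.
Reached: xanate, jorine, and yorate — 3 of the 6.

3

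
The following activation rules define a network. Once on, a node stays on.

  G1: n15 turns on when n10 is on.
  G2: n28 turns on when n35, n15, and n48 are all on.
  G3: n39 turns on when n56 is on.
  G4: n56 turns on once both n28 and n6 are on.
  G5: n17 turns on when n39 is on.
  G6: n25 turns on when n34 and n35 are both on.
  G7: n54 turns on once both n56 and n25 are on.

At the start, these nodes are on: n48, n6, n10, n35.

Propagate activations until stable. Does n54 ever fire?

n54 would need n56 and n25 (G7), but n25 never turns on.

No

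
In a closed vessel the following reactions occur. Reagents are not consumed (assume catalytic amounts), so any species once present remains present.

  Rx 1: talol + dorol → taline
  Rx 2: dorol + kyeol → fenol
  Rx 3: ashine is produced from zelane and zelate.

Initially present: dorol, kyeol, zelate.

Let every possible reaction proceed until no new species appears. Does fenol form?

dorol and kyeol present → fenol forms (Rx 2).

Yes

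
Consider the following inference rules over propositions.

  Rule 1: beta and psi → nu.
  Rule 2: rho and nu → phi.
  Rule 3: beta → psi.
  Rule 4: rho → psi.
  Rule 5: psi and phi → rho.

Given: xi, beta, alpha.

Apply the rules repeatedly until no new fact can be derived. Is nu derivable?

Yes

beta holds, so psi follows (Rule 3).
From beta and psi, Rule 1 gives nu.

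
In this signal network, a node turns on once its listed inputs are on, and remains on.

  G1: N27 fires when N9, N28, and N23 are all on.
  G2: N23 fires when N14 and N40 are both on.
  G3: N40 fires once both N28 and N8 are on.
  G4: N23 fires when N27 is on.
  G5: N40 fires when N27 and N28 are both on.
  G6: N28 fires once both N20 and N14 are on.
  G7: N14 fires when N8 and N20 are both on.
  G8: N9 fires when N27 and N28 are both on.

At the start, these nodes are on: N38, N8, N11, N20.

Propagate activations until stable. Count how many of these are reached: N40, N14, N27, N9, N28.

N8 and N20 are on, so N14 fires (G7).
N20 and N14 are on, so N28 fires (G6).
G3: N28 and N8 on → N40 on.
N40: reached.
N14: reached.
N27 would need N9, N28, and N23 (G1), but N9 never turns on.
N9 would need N27 and N28 (G8), but N27 never turns on.
N28: reached.
Reached: N40, N14, and N28 — 3 of the 5.

3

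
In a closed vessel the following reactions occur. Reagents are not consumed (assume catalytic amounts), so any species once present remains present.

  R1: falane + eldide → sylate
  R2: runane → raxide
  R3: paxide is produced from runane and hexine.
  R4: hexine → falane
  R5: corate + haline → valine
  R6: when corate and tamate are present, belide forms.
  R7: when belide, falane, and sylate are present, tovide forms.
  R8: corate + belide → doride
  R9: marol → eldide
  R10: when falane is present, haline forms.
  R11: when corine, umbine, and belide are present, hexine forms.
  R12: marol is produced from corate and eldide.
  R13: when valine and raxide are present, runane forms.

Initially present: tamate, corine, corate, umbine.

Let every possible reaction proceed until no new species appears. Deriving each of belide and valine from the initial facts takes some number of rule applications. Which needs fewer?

belide

belide: corate and tamate present → belide forms (R6). [1 rule application]
valine: corate and tamate present → belide forms (R6). corine, umbine, and belide present → hexine forms (R11). hexine present → falane forms (R4). falane present → haline forms (R10). corate and haline present → valine forms (R5). [5 rule applications]
belide needs fewer.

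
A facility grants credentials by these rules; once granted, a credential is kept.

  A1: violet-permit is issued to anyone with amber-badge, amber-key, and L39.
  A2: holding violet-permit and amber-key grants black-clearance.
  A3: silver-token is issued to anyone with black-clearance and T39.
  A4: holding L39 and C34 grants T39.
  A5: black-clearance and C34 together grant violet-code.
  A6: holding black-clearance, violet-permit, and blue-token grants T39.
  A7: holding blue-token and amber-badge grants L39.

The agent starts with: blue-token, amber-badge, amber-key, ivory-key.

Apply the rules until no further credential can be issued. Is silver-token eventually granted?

Holding blue-token and amber-badge grants L39 (A7).
Holding amber-badge, amber-key, and L39 grants violet-permit (A1).
Holding violet-permit and amber-key grants black-clearance (A2).
Holding black-clearance, violet-permit, and blue-token grants T39 (A6).
Holding black-clearance and T39 grants silver-token (A3).

Yes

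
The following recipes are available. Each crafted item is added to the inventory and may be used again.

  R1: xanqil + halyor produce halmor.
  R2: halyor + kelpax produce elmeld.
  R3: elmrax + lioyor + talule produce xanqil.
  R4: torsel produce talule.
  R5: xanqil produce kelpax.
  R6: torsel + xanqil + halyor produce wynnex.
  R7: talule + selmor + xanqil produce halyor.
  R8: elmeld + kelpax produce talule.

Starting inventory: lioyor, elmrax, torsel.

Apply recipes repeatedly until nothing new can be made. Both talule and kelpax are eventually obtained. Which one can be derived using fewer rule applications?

talule: torsel → talule (R4). [1 rule application]
kelpax: Using R4, torsel makes talule. elmrax + lioyor + talule → xanqil (R3). Using R5, xanqil makes kelpax. [3 rule applications]
talule needs fewer.

talule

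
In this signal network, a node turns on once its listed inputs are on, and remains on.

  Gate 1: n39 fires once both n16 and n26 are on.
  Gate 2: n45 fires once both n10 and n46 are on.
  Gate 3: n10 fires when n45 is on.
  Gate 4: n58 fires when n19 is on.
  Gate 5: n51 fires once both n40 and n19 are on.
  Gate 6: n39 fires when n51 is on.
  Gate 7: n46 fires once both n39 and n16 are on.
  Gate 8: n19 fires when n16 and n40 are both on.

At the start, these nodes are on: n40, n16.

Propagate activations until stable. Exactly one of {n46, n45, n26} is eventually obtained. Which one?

n16 and n40 are on, so n19 fires (Gate 8).
n40 and n19 are on, so n51 fires (Gate 5).
Gate 6: n51 on → n39 on.
Gate 7: n39 and n16 on → n46 on.
No rule produces n26, and it is not given. n45 would need n10 and n46 (Gate 2), but n10 never turns on.

n46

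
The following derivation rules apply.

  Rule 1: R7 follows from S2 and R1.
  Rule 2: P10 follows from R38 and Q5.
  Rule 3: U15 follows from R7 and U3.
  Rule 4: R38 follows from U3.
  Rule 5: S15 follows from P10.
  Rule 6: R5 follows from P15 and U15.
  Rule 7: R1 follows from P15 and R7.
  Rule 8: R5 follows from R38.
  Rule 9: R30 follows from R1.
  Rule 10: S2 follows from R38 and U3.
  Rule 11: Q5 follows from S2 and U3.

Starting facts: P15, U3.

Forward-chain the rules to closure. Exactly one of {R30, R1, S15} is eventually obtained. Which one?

S15

From U3, Rule 4 gives R38.
From R38 and U3, Rule 10 gives S2.
S2 and U3 hold, so Q5 follows (Rule 11).
R38 and Q5 hold, so P10 follows (Rule 2).
P10 holds, so S15 follows (Rule 5).
R30 would need R1 (Rule 9), but R1 is never established. R1 would need P15 and R7 (Rule 7), but R7 is never established.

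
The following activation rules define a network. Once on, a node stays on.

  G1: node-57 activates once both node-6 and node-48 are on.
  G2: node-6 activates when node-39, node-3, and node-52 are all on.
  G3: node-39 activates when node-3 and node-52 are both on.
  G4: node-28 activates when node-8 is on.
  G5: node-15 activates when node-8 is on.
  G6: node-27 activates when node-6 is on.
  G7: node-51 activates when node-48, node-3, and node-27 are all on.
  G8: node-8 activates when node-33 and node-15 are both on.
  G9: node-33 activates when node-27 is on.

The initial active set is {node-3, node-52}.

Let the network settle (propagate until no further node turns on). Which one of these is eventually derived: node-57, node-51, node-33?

node-33

node-3 and node-52 are on, so node-39 activates (G3).
node-39, node-3, and node-52 are on, so node-6 activates (G2).
G6: node-6 on → node-27 on.
G9: node-27 on → node-33 on.
node-57 would need node-6 and node-48 (G1), but node-48 never turns on. node-51 would need node-48, node-3, and node-27 (G7), but node-48 never turns on.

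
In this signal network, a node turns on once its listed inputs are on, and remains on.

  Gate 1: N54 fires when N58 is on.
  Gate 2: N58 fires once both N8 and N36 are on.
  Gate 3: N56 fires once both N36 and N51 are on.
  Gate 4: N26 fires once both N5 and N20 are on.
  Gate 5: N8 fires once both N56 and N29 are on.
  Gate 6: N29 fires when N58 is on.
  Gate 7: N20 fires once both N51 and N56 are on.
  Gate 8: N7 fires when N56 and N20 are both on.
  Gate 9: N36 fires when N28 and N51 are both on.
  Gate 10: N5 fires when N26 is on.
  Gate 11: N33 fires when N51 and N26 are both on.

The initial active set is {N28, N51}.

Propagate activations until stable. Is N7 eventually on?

Gate 9: N28 and N51 on → N36 on.
Gate 3: N36 and N51 on → N56 on.
N51 and N56 are on, so N20 fires (Gate 7).
Gate 8: N56 and N20 on → N7 on.

Yes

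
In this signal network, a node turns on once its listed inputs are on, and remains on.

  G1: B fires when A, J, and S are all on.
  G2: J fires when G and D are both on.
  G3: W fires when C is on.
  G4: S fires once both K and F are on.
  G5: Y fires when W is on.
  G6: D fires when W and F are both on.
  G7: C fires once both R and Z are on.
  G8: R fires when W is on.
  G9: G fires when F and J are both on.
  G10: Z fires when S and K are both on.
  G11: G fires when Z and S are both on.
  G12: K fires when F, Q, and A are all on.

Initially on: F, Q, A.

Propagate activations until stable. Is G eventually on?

G12: F, Q, and A on → K on.
G4: K and F on → S on.
G10: S and K on → Z on.
G11: Z and S on → G on.

Yes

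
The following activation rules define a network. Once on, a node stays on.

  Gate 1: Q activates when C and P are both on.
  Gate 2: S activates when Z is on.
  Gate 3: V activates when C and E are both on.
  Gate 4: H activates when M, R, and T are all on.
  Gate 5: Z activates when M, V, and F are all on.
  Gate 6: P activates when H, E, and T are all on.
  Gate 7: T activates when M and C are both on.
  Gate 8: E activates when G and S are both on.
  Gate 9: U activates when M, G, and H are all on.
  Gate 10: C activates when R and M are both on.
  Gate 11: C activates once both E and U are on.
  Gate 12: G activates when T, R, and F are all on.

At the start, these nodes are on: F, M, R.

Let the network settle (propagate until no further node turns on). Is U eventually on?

Yes

R and M are on, so C activates (Gate 10).
M and C are on, so T activates (Gate 7).
Gate 12: T, R, and F on → G on.
M, R, and T are on, so H activates (Gate 4).
M, G, and H are on, so U activates (Gate 9).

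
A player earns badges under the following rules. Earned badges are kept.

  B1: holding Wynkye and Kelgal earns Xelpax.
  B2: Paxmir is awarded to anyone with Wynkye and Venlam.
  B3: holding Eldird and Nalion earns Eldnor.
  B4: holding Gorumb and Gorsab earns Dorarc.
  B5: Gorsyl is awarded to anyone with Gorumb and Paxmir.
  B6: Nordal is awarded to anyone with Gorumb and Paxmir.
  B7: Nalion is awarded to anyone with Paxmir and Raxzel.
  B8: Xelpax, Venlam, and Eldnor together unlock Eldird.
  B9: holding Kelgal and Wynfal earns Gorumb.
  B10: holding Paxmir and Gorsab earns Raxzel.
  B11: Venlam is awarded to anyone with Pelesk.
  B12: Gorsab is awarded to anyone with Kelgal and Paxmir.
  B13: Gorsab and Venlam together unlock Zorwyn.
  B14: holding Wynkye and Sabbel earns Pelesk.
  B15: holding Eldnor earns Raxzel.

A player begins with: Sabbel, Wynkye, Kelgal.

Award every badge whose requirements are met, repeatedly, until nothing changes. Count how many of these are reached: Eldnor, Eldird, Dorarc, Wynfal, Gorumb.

0

Eldnor would need Eldird and Nalion (B3), but Eldird is never earned.
Eldird would need Xelpax, Venlam, and Eldnor (B8), but Eldnor is never earned.
Dorarc would need Gorumb and Gorsab (B4), but Gorumb is never earned.
No rule produces Wynfal, and it is not given.
Gorumb would need Kelgal and Wynfal (B9), but Wynfal is never earned.
None of the 5 are reached.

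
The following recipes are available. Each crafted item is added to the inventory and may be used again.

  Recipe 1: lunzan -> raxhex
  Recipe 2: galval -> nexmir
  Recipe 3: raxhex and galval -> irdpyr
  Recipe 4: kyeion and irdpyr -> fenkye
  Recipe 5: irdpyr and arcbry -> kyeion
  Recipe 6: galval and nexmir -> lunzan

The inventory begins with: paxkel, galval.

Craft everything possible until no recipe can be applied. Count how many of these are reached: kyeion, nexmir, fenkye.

Using Recipe 2, galval makes nexmir.
kyeion would need irdpyr and arcbry (Recipe 5), but arcbry is never obtained.
nexmir: reached.
fenkye would need kyeion and irdpyr (Recipe 4), but kyeion is never obtained.
Reached: nexmir — 1 of the 3.

1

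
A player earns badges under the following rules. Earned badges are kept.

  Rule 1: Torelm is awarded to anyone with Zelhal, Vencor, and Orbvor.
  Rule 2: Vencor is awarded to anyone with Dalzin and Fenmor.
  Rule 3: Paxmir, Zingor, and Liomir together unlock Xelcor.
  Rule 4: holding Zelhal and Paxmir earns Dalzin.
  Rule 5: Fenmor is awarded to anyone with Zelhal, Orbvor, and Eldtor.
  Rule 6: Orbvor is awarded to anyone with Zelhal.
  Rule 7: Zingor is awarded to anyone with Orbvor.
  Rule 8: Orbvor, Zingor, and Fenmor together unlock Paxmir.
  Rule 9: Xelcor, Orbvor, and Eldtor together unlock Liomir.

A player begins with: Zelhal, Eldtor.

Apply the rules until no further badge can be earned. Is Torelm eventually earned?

With Zelhal, Orbvor is earned (Rule 6).
With Zelhal, Orbvor, and Eldtor, Fenmor is earned (Rule 5).
With Orbvor, Zingor is earned (Rule 7).
With Orbvor, Zingor, and Fenmor, Paxmir is earned (Rule 8).
With Zelhal and Paxmir, Dalzin is earned (Rule 4).
With Dalzin and Fenmor, Vencor is earned (Rule 2).
With Zelhal, Vencor, and Orbvor, Torelm is earned (Rule 1).

Yes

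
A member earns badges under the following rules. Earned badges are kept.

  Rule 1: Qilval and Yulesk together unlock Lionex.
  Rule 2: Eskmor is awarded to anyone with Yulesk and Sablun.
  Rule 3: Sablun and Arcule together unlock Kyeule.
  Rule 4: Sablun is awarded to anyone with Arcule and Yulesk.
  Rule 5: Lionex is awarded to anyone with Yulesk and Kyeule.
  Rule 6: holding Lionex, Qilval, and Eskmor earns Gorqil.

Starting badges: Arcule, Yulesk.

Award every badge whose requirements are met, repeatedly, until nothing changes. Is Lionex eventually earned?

Yes

With Arcule and Yulesk, Sablun is earned (Rule 4).
With Sablun and Arcule, Kyeule is earned (Rule 3).
With Yulesk and Kyeule, Lionex is earned (Rule 5).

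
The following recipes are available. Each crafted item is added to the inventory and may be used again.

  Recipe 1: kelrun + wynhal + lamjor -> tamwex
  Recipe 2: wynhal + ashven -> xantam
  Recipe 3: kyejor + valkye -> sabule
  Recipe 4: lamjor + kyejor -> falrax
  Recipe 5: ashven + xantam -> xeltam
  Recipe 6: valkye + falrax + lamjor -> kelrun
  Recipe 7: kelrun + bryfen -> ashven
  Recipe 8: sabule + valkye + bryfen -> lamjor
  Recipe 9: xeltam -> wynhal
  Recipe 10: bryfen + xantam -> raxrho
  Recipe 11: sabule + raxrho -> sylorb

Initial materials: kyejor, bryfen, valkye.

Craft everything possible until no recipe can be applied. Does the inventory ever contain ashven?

Using Recipe 3, kyejor and valkye make sabule.
sabule + valkye + bryfen -> lamjor (Recipe 8).
lamjor + kyejor -> falrax (Recipe 4).
Using Recipe 6, valkye, falrax, and lamjor make kelrun.
kelrun + bryfen -> ashven (Recipe 7).

Yes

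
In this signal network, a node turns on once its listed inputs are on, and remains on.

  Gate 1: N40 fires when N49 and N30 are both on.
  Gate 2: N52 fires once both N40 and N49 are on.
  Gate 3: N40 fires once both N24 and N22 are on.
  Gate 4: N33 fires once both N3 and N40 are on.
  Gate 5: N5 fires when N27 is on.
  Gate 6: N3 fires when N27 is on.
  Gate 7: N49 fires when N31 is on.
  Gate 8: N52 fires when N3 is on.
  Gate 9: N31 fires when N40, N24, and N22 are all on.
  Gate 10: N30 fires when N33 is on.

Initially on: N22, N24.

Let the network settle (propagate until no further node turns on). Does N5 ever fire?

N5 would need N27 (Gate 5), but N27 never turns on.

No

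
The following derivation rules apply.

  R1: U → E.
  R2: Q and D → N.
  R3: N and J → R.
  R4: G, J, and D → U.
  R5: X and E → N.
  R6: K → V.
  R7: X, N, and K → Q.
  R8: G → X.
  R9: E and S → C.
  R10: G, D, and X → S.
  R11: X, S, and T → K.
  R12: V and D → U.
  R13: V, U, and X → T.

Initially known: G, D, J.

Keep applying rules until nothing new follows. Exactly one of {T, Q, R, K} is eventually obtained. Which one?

G, J, and D hold, so U follows (R4).
From G, R8 gives X.
From U, R1 gives E.
X and E hold, so N follows (R5).
N and J hold, so R follows (R3).
T would need V, U, and X (R13), but V is never established. K would need X, S, and T (R11), but T is never established. Q would need X, N, and K (R7), but K is never established.

R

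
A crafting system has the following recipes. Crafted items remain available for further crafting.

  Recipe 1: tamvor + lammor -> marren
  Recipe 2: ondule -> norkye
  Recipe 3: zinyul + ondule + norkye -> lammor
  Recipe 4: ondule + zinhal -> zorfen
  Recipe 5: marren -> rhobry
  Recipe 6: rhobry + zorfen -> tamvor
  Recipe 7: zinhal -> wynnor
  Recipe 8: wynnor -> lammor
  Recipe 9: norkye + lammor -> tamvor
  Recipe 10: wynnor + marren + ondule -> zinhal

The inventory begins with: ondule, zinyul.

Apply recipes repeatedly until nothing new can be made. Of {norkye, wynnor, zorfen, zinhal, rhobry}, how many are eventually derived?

2

Using Recipe 2, ondule makes norkye.
zinyul + ondule + norkye -> lammor (Recipe 3).
norkye + lammor -> tamvor (Recipe 9).
Using Recipe 1, tamvor and lammor make marren.
marren -> rhobry (Recipe 5).
norkye: reached.
wynnor would need zinhal (Recipe 7), but zinhal is never obtained.
zorfen would need ondule and zinhal (Recipe 4), but zinhal is never obtained.
zinhal would need wynnor, marren, and ondule (Recipe 10), but wynnor is never obtained.
rhobry: reached.
Reached: norkye and rhobry — 2 of the 5.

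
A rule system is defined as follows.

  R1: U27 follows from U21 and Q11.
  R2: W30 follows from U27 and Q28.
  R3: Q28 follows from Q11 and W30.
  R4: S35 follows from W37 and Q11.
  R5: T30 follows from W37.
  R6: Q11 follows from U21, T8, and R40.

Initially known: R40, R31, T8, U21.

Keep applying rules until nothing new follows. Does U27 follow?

U21, T8, and R40 hold, so Q11 follows (R6).
U21 and Q11 hold, so U27 follows (R1).

Yes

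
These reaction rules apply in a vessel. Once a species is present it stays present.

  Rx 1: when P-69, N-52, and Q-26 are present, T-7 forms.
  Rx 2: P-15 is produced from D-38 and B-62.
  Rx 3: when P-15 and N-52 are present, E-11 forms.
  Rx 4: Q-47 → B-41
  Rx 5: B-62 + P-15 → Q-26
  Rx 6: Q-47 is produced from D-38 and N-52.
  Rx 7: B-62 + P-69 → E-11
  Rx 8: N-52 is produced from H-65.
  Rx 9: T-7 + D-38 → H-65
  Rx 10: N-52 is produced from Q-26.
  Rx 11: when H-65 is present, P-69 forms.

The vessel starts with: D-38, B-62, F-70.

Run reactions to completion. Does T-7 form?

T-7 would need P-69, N-52, and Q-26 (Rx 1), but P-69 never forms.

No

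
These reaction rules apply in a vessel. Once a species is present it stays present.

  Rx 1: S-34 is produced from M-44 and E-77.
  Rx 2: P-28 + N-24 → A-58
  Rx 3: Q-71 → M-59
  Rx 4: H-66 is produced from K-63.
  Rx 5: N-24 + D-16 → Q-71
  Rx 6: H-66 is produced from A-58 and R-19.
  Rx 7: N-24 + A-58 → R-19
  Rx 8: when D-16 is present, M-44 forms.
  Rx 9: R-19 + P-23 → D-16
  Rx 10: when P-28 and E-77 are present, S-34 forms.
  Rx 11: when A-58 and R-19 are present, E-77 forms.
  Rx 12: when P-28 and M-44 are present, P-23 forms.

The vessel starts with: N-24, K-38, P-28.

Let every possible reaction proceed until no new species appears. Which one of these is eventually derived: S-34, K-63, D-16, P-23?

P-28 and N-24 present → A-58 forms (Rx 2).
N-24 and A-58 present → R-19 forms (Rx 7).
A-58 and R-19 present → E-77 forms (Rx 11).
P-28 and E-77 present → S-34 forms (Rx 10).
P-23 would need P-28 and M-44 (Rx 12), but M-44 never forms. D-16 would need R-19 and P-23 (Rx 9), but P-23 never forms. No rule produces K-63, and it is not given.

S-34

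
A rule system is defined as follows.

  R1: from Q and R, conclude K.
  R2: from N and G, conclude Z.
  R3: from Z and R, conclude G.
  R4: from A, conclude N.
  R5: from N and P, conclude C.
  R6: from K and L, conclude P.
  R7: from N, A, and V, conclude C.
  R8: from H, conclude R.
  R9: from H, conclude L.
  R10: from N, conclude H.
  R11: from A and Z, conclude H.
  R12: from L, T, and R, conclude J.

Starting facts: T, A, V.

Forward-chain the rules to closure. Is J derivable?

From A, R4 gives N.
From N, R10 gives H.
From H, R8 gives R.
H holds, so L follows (R9).
From L, T, and R, R12 gives J.

Yes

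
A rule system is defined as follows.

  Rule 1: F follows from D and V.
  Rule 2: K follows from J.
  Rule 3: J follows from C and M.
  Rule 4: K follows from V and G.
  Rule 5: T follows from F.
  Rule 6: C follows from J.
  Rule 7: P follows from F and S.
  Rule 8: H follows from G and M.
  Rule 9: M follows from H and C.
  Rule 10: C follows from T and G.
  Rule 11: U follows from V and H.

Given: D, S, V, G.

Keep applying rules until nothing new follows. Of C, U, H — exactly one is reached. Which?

C

D and V hold, so F follows (Rule 1).
F holds, so T follows (Rule 5).
From T and G, Rule 10 gives C.
H would need G and M (Rule 8), but M is never established. U would need V and H (Rule 11), but H is never established.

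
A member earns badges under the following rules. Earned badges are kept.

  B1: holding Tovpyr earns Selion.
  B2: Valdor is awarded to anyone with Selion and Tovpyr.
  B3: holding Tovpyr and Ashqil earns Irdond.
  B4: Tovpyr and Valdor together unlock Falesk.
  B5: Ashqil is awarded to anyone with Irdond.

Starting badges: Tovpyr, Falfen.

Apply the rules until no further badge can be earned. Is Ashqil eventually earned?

Ashqil would need Irdond (B5), but Irdond is never earned.

No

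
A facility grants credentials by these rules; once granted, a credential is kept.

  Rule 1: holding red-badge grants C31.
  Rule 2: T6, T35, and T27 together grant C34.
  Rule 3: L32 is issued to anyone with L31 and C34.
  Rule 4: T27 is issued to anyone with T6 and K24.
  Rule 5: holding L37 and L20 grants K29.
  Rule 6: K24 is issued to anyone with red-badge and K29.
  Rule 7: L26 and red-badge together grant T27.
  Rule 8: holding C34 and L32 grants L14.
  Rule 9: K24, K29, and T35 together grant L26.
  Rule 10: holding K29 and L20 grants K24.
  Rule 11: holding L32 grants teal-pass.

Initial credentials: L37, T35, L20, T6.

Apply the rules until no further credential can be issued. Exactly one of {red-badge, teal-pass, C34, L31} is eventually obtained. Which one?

Holding L37 and L20 grants K29 (Rule 5).
Holding K29 and L20 grants K24 (Rule 10).
Holding T6 and K24 grants T27 (Rule 4).
Holding T6, T35, and T27 grants C34 (Rule 2).
teal-pass would need L32 (Rule 11), but L32 is never granted. No rule produces red-badge, and it is not given. No rule produces L31, and it is not given.

C34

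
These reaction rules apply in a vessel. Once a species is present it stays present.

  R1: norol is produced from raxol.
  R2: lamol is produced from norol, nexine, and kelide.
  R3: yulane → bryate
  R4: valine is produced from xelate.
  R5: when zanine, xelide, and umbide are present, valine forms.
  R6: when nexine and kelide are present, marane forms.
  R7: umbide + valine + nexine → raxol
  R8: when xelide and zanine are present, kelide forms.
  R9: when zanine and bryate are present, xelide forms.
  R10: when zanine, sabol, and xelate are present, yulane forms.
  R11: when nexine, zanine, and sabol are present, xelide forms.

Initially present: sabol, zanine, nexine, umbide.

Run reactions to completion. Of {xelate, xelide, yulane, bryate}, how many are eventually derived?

nexine, zanine, and sabol present → xelide forms (R11).
No rule produces xelate, and it is not given.
xelide: reached.
yulane would need zanine, sabol, and xelate (R10), but xelate never forms.
bryate would need yulane (R3), but yulane never forms.
Reached: xelide — 1 of the 4.

1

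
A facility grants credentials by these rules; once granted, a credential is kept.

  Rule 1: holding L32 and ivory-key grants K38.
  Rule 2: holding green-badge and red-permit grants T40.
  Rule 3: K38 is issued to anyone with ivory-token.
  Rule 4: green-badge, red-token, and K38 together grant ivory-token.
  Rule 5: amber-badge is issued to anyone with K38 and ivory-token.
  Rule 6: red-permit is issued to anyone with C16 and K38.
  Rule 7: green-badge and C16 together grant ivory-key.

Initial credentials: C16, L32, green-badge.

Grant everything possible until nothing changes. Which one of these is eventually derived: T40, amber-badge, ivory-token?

Holding green-badge and C16 grants ivory-key (Rule 7).
Holding L32 and ivory-key grants K38 (Rule 1).
Holding C16 and K38 grants red-permit (Rule 6).
Holding green-badge and red-permit grants T40 (Rule 2).
ivory-token would need green-badge, red-token, and K38 (Rule 4), but red-token is never granted. amber-badge would need K38 and ivory-token (Rule 5), but ivory-token is never granted.

T40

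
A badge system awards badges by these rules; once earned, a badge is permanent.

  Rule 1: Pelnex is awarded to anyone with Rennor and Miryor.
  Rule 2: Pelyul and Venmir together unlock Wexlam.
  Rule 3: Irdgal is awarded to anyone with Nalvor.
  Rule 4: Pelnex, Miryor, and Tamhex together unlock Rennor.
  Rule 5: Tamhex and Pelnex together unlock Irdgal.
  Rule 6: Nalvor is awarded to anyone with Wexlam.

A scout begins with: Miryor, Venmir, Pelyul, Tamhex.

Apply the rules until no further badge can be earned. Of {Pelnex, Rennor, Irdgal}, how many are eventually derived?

With Pelyul and Venmir, Wexlam is earned (Rule 2).
With Wexlam, Nalvor is earned (Rule 6).
With Nalvor, Irdgal is earned (Rule 3).
Pelnex would need Rennor and Miryor (Rule 1), but Rennor is never earned.
Rennor would need Pelnex, Miryor, and Tamhex (Rule 4), but Pelnex is never earned.
Irdgal: reached.
Reached: Irdgal — 1 of the 3.

1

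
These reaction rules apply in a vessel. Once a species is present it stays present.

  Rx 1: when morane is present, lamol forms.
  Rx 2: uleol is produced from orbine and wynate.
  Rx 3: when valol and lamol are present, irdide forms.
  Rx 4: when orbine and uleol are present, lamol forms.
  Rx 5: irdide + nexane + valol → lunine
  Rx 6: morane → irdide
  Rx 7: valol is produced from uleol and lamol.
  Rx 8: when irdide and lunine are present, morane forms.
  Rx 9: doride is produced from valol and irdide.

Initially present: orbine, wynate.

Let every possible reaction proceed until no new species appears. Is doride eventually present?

Yes

orbine and wynate present → uleol forms (Rx 2).
orbine and uleol present → lamol forms (Rx 4).
uleol and lamol present → valol forms (Rx 7).
valol and lamol present → irdide forms (Rx 3).
valol and irdide present → doride forms (Rx 9).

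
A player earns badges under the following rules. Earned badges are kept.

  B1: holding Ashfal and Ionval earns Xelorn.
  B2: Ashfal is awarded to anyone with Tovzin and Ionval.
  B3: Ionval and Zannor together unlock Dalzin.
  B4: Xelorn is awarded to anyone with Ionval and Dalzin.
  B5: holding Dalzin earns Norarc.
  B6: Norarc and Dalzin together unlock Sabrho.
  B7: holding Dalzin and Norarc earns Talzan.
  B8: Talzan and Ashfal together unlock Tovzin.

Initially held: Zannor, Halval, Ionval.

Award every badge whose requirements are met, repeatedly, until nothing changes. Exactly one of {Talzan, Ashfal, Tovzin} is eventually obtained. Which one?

Talzan

With Ionval and Zannor, Dalzin is earned (B3).
With Dalzin, Norarc is earned (B5).
With Dalzin and Norarc, Talzan is earned (B7).
Tovzin would need Talzan and Ashfal (B8), but Ashfal is never earned. Ashfal would need Tovzin and Ionval (B2), but Tovzin is never earned.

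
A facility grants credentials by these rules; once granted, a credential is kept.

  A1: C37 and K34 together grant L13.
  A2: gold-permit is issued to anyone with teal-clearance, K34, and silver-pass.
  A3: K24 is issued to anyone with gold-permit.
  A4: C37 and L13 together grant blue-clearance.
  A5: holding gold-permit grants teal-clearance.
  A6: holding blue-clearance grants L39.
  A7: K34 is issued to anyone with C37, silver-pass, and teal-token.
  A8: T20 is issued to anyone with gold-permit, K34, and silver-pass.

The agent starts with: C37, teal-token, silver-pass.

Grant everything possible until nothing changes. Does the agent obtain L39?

Yes

Holding C37, silver-pass, and teal-token grants K34 (A7).
Holding C37 and K34 grants L13 (A1).
Holding C37 and L13 grants blue-clearance (A4).
Holding blue-clearance grants L39 (A6).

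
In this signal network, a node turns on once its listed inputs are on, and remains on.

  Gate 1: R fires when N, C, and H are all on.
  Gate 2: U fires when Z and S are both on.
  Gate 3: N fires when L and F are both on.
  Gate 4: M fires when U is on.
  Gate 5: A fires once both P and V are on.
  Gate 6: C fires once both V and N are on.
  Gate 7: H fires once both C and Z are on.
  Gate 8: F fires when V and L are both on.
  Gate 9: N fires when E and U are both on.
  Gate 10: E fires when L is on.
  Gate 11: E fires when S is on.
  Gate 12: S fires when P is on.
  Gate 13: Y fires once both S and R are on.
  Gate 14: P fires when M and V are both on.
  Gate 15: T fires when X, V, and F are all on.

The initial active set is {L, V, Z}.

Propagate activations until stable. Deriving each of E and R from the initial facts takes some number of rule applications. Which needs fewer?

E

E: L is on, so E fires (Gate 10). [1 rule application]
R: V and L are on, so F fires (Gate 8). L and F are on, so N fires (Gate 3). V and N are on, so C fires (Gate 6). Gate 7: C and Z on → H on. Gate 1: N, C, and H on → R on. [5 rule applications]
E needs fewer.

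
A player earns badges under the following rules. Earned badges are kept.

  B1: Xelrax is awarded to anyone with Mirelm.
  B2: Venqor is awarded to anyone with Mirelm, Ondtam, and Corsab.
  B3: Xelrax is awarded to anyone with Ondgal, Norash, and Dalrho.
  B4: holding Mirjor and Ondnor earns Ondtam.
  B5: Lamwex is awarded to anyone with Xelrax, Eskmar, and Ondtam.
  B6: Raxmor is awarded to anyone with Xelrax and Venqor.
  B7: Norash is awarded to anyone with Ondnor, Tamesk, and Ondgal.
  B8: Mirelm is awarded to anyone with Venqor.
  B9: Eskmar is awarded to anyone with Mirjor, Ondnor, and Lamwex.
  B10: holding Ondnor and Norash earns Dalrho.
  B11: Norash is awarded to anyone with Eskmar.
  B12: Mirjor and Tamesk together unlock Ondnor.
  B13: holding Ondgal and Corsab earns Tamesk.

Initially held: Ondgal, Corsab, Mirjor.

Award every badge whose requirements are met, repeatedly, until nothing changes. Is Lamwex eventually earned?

Lamwex would need Xelrax, Eskmar, and Ondtam (B5), but Eskmar is never earned.

No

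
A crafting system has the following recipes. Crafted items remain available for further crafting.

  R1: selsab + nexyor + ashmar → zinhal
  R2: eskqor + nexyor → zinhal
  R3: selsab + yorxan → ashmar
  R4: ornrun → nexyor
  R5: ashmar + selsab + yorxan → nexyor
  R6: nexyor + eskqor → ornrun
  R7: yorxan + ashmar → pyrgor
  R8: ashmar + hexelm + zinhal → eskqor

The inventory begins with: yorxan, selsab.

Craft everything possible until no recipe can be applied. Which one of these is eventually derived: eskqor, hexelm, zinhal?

zinhal

selsab + yorxan → ashmar (R3).
ashmar + selsab + yorxan → nexyor (R5).
selsab + nexyor + ashmar → zinhal (R1).
eskqor would need ashmar, hexelm, and zinhal (R8), but hexelm is never obtained. No rule produces hexelm, and it is not given.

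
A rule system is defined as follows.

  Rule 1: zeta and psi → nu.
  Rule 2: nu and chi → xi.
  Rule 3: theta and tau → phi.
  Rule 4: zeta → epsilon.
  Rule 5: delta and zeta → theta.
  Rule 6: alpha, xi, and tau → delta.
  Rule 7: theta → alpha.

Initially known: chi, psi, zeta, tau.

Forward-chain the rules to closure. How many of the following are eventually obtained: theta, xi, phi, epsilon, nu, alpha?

3

zeta and psi hold, so nu follows (Rule 1).
From zeta, Rule 4 gives epsilon.
From nu and chi, Rule 2 gives xi.
theta would need delta and zeta (Rule 5), but delta is never established.
xi: reached.
phi would need theta and tau (Rule 3), but theta is never established.
epsilon: reached.
nu: reached.
alpha would need theta (Rule 7), but theta is never established.
Reached: xi, epsilon, and nu — 3 of the 6.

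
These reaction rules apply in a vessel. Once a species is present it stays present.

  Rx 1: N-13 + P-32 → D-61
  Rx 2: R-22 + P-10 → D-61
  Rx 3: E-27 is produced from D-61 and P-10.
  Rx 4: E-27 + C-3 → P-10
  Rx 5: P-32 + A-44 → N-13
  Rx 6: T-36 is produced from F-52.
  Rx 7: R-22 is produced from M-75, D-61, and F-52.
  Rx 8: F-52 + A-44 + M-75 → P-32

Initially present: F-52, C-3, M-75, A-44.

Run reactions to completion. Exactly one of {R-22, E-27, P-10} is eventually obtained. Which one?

F-52, A-44, and M-75 present → P-32 forms (Rx 8).
P-32 and A-44 present → N-13 forms (Rx 5).
N-13 and P-32 present → D-61 forms (Rx 1).
M-75, D-61, and F-52 present → R-22 forms (Rx 7).
E-27 would need D-61 and P-10 (Rx 3), but P-10 never forms. P-10 would need E-27 and C-3 (Rx 4), but E-27 never forms.

R-22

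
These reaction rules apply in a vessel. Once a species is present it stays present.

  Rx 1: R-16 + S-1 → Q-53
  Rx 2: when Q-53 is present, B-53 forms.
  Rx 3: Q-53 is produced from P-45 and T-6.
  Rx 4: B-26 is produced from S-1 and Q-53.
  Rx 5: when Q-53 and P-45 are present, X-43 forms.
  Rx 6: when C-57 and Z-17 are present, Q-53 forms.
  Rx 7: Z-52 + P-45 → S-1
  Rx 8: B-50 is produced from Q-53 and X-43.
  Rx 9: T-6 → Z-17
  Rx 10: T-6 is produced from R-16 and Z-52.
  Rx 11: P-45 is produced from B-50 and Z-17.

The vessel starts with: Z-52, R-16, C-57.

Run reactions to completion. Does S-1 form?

No

S-1 would need Z-52 and P-45 (Rx 7), but P-45 never forms.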